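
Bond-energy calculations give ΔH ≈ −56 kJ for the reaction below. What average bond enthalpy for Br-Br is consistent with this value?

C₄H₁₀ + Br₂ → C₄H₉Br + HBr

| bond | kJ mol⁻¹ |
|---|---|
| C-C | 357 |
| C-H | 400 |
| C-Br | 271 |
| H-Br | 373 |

D(Br-Br) ≈ 188 kJ/mol

Let D be the Br-Br bond energy.
Σ(broken) = 1×D + 3×357 + 10×400 = 5071 + D
Σ(formed) = 1×271 + 3×357 + 9×400 + 1×373 = 5315
ΔH = Σ(broken) − Σ(formed) = (5071 + D) − (5315) = −244 + D
Setting this equal to −56 kJ gives D = 188 kJ/mol.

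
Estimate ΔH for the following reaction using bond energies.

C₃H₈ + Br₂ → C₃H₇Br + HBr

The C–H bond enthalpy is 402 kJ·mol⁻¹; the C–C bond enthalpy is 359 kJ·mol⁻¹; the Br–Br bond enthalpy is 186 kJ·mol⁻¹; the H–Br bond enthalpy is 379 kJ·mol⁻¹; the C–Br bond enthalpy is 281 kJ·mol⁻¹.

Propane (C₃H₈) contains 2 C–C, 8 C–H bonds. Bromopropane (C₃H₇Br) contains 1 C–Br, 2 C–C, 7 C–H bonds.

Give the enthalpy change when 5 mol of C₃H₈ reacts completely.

Bonds broken (reactants):
  Br–Br: 1 × 186 = 186
  C–C: 2 × 359 = 718
  C–H: 8 × 402 = 3216
  Σ(broken) = 4120 kJ
Bonds formed (products):
  C–Br: 1 × 281 = 281
  C–C: 2 × 359 = 718
  C–H: 7 × 402 = 2814
  H–Br: 1 × 379 = 379
  Σ(formed) = 4192 kJ
ΔH = Σ(broken) − Σ(formed) = 4120 − 4192 = −72 kJ
For 5× the reaction as written: 5 × (−72) = −360 kJ

ΔH = −360 kJ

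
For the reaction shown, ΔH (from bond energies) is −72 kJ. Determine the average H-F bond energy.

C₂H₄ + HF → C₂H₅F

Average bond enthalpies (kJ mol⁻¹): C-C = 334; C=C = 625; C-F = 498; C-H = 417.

Let D be the H-F bond energy.
Σ(broken) = 4×417 + 1×625 + 1×D = 2293 + D
Σ(formed) = 1×334 + 1×498 + 5×417 = 2917
ΔH = Σ(broken) − Σ(formed) = (2293 + D) − (2917) = −624 + D
Setting this equal to −72 kJ gives D = 552 kJ/mol.

D(H-F) ≈ 552 kJ/mol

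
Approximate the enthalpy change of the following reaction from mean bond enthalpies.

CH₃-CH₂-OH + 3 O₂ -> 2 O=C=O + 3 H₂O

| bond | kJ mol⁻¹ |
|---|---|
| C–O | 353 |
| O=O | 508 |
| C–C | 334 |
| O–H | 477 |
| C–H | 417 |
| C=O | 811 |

Bonds broken (reactants):
  C–C: 1 × 334 = 334
  C–H: 5 × 417 = 2085
  C–O: 1 × 353 = 353
  O–H: 1 × 477 = 477
  O=O: 3 × 508 = 1524
  Σ(broken) = 4773 kJ
Bonds formed (products):
  C=O: 4 × 811 = 3244
  O–H: 6 × 477 = 2862
  Σ(formed) = 6106 kJ
ΔH = Σ(broken) − Σ(formed) = 4773 − 6106 = −1333 kJ

ΔH ≈ −1333 kJ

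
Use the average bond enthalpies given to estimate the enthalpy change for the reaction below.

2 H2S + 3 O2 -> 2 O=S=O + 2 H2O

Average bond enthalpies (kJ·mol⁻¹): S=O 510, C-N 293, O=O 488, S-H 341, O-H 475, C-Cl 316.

Bonds broken (reactants):
  O=O: 3 × 488 = 1464
  S-H: 4 × 341 = 1364
  Σ(broken) = 2828 kJ
Bonds formed (products):
  O-H: 4 × 475 = 1900
  S=O: 4 × 510 = 2040
  Σ(formed) = 3940 kJ
ΔH = Σ(broken) − Σ(formed) = 2828 − 3940 = −1112 kJ

ΔH ≈ −1112 kJ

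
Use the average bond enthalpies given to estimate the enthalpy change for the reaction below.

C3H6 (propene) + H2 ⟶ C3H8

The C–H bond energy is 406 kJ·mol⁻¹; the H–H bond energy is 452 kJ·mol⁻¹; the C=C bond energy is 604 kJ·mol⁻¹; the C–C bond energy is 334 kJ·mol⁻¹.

Bonds broken (reactants):
  C–C: 1 × 334 = 334
  C–H: 6 × 406 = 2436
  C=C: 1 × 604 = 604
  H–H: 1 × 452 = 452
  Σ(broken) = 3826 kJ
Bonds formed (products):
  C–C: 2 × 334 = 668
  C–H: 8 × 406 = 3248
  Σ(formed) = 3916 kJ
ΔH = Σ(broken) − Σ(formed) = 3826 − 3916 = −90 kJ

ΔH ≈ −90 kJ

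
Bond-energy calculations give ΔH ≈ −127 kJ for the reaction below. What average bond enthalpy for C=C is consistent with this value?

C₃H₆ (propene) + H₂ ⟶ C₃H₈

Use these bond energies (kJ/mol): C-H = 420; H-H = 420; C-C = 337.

D(C=C) ≈ 630 kJ/mol

Let D be the C=C bond energy.
Σ(broken) = 1×337 + 6×420 + 1×D + 1×420 = 3277 + D
Σ(formed) = 2×337 + 8×420 = 4034
ΔH = Σ(broken) − Σ(formed) = (3277 + D) − (4034) = −757 + D
Setting this equal to −127 kJ gives D = 630 kJ/mol.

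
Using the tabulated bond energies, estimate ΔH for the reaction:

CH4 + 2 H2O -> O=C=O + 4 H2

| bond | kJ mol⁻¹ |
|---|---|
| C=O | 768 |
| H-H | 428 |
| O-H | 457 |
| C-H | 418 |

Bonds broken (reactants):
  C-H: 4 × 418 = 1672
  O-H: 4 × 457 = 1828
  Σ(broken) = 3500 kJ
Bonds formed (products):
  C=O: 2 × 768 = 1536
  H-H: 4 × 428 = 1712
  Σ(formed) = 3248 kJ
ΔH = Σ(broken) − Σ(formed) = 3500 − 3248 = +252 kJ

ΔH ≈ +252 kJ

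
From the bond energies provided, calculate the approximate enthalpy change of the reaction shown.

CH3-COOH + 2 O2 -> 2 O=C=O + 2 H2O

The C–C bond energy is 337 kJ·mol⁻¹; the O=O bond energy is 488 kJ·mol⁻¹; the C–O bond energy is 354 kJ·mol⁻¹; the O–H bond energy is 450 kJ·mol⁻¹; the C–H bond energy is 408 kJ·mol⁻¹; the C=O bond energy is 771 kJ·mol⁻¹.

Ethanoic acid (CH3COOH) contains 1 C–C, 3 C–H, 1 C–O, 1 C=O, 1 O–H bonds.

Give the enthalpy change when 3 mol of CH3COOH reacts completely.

Bonds broken (reactants):
  C–C: 1 × 337 = 337
  C–H: 3 × 408 = 1224
  C–O: 1 × 354 = 354
  C=O: 1 × 771 = 771
  O–H: 1 × 450 = 450
  O=O: 2 × 488 = 976
  Σ(broken) = 4112 kJ
Bonds formed (products):
  C=O: 4 × 771 = 3084
  O–H: 4 × 450 = 1800
  Σ(formed) = 4884 kJ
ΔH = Σ(broken) − Σ(formed) = 4112 − 4884 = −772 kJ
For 3× the reaction as written: 3 × (−772) = −2316 kJ

ΔH = −2316 kJ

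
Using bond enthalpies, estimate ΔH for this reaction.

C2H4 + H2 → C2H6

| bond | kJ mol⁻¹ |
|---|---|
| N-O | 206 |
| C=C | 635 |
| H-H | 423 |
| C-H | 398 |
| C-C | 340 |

Bonds broken (reactants):
  C-H: 4 × 398 = 1592
  C=C: 1 × 635 = 635
  H-H: 1 × 423 = 423
  Σ(broken) = 2650 kJ
Bonds formed (products):
  C-C: 1 × 340 = 340
  C-H: 6 × 398 = 2388
  Σ(formed) = 2728 kJ
ΔH = Σ(broken) − Σ(formed) = 2650 − 2728 = −78 kJ

ΔH ≈ −78 kJ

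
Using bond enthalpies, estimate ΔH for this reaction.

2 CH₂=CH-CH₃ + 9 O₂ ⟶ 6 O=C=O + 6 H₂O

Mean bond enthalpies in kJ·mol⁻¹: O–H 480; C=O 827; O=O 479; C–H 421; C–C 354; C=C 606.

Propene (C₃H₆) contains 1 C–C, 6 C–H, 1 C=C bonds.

ΔH ≈ −4401 kJ

Bonds broken (reactants):
  C–C: 2 × 354 = 708
  C–H: 12 × 421 = 5052
  C=C: 2 × 606 = 1212
  O=O: 9 × 479 = 4311
  Σ(broken) = 11283 kJ
Bonds formed (products):
  C=O: 12 × 827 = 9924
  O–H: 12 × 480 = 5760
  Σ(formed) = 15684 kJ
ΔH = Σ(broken) − Σ(formed) = 11283 − 15684 = −4401 kJ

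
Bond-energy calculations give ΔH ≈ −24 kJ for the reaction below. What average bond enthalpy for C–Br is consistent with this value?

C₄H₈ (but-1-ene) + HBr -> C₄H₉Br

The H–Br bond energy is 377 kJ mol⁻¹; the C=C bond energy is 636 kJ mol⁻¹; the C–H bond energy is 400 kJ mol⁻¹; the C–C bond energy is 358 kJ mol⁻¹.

D(C–Br) ≈ 279 kJ/mol

Let D be the C–Br bond energy.
Σ(broken) = 2×358 + 8×400 + 1×636 + 1×377 = 4929
Σ(formed) = 1×D + 3×358 + 9×400 = 4674 + D
ΔH = Σ(broken) − Σ(formed) = (4929) − (4674 + D) = +255 − D
Setting this equal to −24 kJ gives D = 279 kJ/mol.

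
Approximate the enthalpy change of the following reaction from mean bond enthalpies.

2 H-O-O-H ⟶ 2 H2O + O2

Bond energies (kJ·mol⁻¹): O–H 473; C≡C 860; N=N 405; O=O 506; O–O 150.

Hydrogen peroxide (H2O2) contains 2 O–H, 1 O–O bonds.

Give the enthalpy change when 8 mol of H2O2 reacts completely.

Bonds broken (reactants):
  O–H: 4 × 473 = 1892
  O–O: 2 × 150 = 300
  Σ(broken) = 2192 kJ
Bonds formed (products):
  O–H: 4 × 473 = 1892
  O=O: 1 × 506 = 506
  Σ(formed) = 2398 kJ
ΔH = Σ(broken) − Σ(formed) = 2192 − 2398 = −206 kJ
For 4× the reaction as written: 4 × (−206) = −824 kJ

ΔH = −824 kJ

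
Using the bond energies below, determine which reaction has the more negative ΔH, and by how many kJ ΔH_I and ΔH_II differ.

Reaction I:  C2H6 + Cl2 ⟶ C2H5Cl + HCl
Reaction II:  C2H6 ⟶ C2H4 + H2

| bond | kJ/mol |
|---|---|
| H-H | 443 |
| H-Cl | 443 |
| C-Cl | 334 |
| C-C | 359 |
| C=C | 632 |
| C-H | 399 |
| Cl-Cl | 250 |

Reaction I:
  Bonds broken (reactants):
    C-C: 1 × 359 = 359
    C-H: 6 × 399 = 2394
    Cl-Cl: 1 × 250 = 250
    Σ(broken) = 3003 kJ
  Bonds formed (products):
    C-C: 1 × 359 = 359
    C-Cl: 1 × 334 = 334
    C-H: 5 × 399 = 1995
    H-Cl: 1 × 443 = 443
    Σ(formed) = 3131 kJ
  ΔH_I = 3003 − 3131 = −128 kJ
Reaction II:
  Bonds broken (reactants):
    C-C: 1 × 359 = 359
    C-H: 6 × 399 = 2394
    Σ(broken) = 2753 kJ
  Bonds formed (products):
    C-H: 4 × 399 = 1596
    C=C: 1 × 632 = 632
    H-H: 1 × 443 = 443
    Σ(formed) = 2671 kJ
  ΔH_II = 2753 − 2671 = +82 kJ
ΔH_I − ΔH_II = −210 kJ, so reaction I has the more negative ΔH; |ΔH_I − ΔH_II| = 210 kJ.

Reaction I, by 210 kJ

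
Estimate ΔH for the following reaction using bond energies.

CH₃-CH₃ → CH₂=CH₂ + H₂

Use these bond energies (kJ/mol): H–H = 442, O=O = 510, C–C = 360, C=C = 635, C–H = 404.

ΔH ≈ +91 kJ

Bonds broken (reactants):
  C–C: 1 × 360 = 360
  C–H: 6 × 404 = 2424
  Σ(broken) = 2784 kJ
Bonds formed (products):
  C–H: 4 × 404 = 1616
  C=C: 1 × 635 = 635
  H–H: 1 × 442 = 442
  Σ(formed) = 2693 kJ
ΔH = Σ(broken) − Σ(formed) = 2784 − 2693 = +91 kJ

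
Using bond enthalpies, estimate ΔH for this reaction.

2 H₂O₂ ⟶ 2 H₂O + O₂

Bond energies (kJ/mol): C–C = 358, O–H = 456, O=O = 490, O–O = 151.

ΔH ≈ −188 kJ

Bonds broken (reactants):
  O–H: 4 × 456 = 1824
  O–O: 2 × 151 = 302
  Σ(broken) = 2126 kJ
Bonds formed (products):
  O–H: 4 × 456 = 1824
  O=O: 1 × 490 = 490
  Σ(formed) = 2314 kJ
ΔH = Σ(broken) − Σ(formed) = 2126 − 2314 = −188 kJ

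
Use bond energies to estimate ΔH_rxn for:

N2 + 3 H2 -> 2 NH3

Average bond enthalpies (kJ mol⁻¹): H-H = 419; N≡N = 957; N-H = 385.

Bonds broken (reactants):
  H-H: 3 × 419 = 1257
  N≡N: 1 × 957 = 957
  Σ(broken) = 2214 kJ
Bonds formed (products):
  N-H: 6 × 385 = 2310
  Σ(formed) = 2310 kJ
ΔH = Σ(broken) − Σ(formed) = 2214 − 2310 = −96 kJ

ΔH ≈ −96 kJ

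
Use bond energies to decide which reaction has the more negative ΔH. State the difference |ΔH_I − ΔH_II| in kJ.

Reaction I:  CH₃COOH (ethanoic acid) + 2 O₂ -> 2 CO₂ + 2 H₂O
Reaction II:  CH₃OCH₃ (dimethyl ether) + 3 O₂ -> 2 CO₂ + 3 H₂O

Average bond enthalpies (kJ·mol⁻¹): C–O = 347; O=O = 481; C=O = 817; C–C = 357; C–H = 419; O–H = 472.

Reaction II, by 505 kJ

Reaction I:
  Bonds broken (reactants):
    C–C: 1 × 357 = 357
    C–H: 3 × 419 = 1257
    C–O: 1 × 347 = 347
    C=O: 1 × 817 = 817
    O–H: 1 × 472 = 472
    O=O: 2 × 481 = 962
    Σ(broken) = 4212 kJ
  Bonds formed (products):
    C=O: 4 × 817 = 3268
    O–H: 4 × 472 = 1888
    Σ(formed) = 5156 kJ
  ΔH_I = 4212 − 5156 = −944 kJ
Reaction II:
  Bonds broken (reactants):
    C–H: 6 × 419 = 2514
    C–O: 2 × 347 = 694
    O=O: 3 × 481 = 1443
    Σ(broken) = 4651 kJ
  Bonds formed (products):
    C=O: 4 × 817 = 3268
    O–H: 6 × 472 = 2832
    Σ(formed) = 6100 kJ
  ΔH_II = 4651 − 6100 = −1449 kJ
ΔH_I − ΔH_II = +505 kJ, so reaction II has the more negative ΔH; |ΔH_I − ΔH_II| = 505 kJ.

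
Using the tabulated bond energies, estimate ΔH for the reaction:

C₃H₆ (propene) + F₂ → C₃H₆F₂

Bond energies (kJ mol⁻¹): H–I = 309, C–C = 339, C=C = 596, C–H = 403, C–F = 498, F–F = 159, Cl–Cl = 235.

Bonds broken (reactants):
  C–C: 1 × 339 = 339
  C–H: 6 × 403 = 2418
  C=C: 1 × 596 = 596
  F–F: 1 × 159 = 159
  Σ(broken) = 3512 kJ
Bonds formed (products):
  C–C: 2 × 339 = 678
  C–F: 2 × 498 = 996
  C–H: 6 × 403 = 2418
  Σ(formed) = 4092 kJ
ΔH = Σ(broken) − Σ(formed) = 3512 − 4092 = −580 kJ

ΔH ≈ −580 kJ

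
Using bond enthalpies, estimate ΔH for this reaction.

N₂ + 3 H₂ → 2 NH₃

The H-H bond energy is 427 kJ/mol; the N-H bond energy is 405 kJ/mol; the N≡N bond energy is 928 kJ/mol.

ΔH ≈ −221 kJ

Bonds broken (reactants):
  H-H: 3 × 427 = 1281
  N≡N: 1 × 928 = 928
  Σ(broken) = 2209 kJ
Bonds formed (products):
  N-H: 6 × 405 = 2430
  Σ(formed) = 2430 kJ
ΔH = Σ(broken) − Σ(formed) = 2209 − 2430 = −221 kJ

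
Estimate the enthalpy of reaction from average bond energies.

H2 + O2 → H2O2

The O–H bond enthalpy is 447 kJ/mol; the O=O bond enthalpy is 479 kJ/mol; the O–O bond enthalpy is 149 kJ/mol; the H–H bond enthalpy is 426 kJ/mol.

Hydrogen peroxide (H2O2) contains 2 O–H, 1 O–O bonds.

ΔH ≈ −138 kJ

Bonds broken (reactants):
  H–H: 1 × 426 = 426
  O=O: 1 × 479 = 479
  Σ(broken) = 905 kJ
Bonds formed (products):
  O–H: 2 × 447 = 894
  O–O: 1 × 149 = 149
  Σ(formed) = 1043 kJ
ΔH = Σ(broken) − Σ(formed) = 905 − 1043 = −138 kJ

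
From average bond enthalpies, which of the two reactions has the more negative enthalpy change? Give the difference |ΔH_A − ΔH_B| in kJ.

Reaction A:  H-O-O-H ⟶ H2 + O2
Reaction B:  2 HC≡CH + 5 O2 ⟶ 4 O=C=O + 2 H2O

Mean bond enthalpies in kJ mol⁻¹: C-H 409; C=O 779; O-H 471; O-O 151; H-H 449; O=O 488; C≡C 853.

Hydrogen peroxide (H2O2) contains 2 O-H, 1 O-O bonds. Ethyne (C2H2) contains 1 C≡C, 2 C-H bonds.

Reaction A:
  Bonds broken (reactants):
    O-H: 2 × 471 = 942
    O-O: 1 × 151 = 151
    Σ(broken) = 1093 kJ
  Bonds formed (products):
    H-H: 1 × 449 = 449
    O=O: 1 × 488 = 488
    Σ(formed) = 937 kJ
  ΔH_A = 1093 − 937 = +156 kJ
Reaction B:
  Bonds broken (reactants):
    C≡C: 2 × 853 = 1706
    C-H: 4 × 409 = 1636
    O=O: 5 × 488 = 2440
    Σ(broken) = 5782 kJ
  Bonds formed (products):
    C=O: 8 × 779 = 6232
    O-H: 4 × 471 = 1884
    Σ(formed) = 8116 kJ
  ΔH_B = 5782 − 8116 = −2334 kJ
ΔH_A − ΔH_B = +2490 kJ, so reaction B has the more negative ΔH; |ΔH_A − ΔH_B| = 2490 kJ.

Reaction B, by 2490 kJ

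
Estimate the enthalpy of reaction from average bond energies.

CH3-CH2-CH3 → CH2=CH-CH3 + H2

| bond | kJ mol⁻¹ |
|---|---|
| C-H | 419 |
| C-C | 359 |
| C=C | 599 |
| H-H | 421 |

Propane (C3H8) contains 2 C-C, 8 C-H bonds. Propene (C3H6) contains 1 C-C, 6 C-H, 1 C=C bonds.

ΔH ≈ +177 kJ

Bonds broken (reactants):
  C-C: 2 × 359 = 718
  C-H: 8 × 419 = 3352
  Σ(broken) = 4070 kJ
Bonds formed (products):
  C-C: 1 × 359 = 359
  C-H: 6 × 419 = 2514
  C=C: 1 × 599 = 599
  H-H: 1 × 421 = 421
  Σ(formed) = 3893 kJ
ΔH = Σ(broken) − Σ(formed) = 4070 − 3893 = +177 kJ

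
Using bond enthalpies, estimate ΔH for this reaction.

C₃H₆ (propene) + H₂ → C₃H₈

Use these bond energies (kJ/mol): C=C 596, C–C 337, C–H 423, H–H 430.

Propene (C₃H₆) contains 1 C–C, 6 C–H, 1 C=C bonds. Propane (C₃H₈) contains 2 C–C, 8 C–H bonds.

Bonds broken (reactants):
  C–C: 1 × 337 = 337
  C–H: 6 × 423 = 2538
  C=C: 1 × 596 = 596
  H–H: 1 × 430 = 430
  Σ(broken) = 3901 kJ
Bonds formed (products):
  C–C: 2 × 337 = 674
  C–H: 8 × 423 = 3384
  Σ(formed) = 4058 kJ
ΔH = Σ(broken) − Σ(formed) = 3901 − 4058 = −157 kJ

ΔH ≈ −157 kJ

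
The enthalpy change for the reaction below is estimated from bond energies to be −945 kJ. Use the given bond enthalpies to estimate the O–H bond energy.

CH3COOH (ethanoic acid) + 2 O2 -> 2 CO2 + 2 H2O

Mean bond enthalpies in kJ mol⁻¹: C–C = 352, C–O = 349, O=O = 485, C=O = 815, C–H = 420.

Let D be the O–H bond energy.
Σ(broken) = 1×352 + 3×420 + 1×349 + 1×815 + 1×D + 2×485 = 3746 + D
Σ(formed) = 4×815 + 4×D = 3260 + 4D
ΔH = Σ(broken) − Σ(formed) = (3746 + D) − (3260 + 4D) = +486 − 3D
Setting this equal to −945 kJ gives 3D = 1431, so D = 477 kJ/mol.

D(O–H) ≈ 477 kJ/mol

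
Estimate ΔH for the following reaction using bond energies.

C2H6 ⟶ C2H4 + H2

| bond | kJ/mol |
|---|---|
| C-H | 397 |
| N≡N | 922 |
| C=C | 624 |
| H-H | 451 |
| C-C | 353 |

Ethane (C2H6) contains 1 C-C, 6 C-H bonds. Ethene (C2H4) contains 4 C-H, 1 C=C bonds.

Bonds broken (reactants):
  C-C: 1 × 353 = 353
  C-H: 6 × 397 = 2382
  Σ(broken) = 2735 kJ
Bonds formed (products):
  C-H: 4 × 397 = 1588
  C=C: 1 × 624 = 624
  H-H: 1 × 451 = 451
  Σ(formed) = 2663 kJ
ΔH = Σ(broken) − Σ(formed) = 2735 − 2663 = +72 kJ

ΔH ≈ +72 kJ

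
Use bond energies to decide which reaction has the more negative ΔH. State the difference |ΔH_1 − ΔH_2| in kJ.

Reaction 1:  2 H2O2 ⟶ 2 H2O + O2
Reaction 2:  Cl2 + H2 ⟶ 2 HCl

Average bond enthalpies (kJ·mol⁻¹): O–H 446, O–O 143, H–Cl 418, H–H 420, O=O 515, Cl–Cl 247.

Reaction 1, by 60 kJ

Reaction 1:
  Bonds broken (reactants):
    O–H: 4 × 446 = 1784
    O–O: 2 × 143 = 286
    Σ(broken) = 2070 kJ
  Bonds formed (products):
    O–H: 4 × 446 = 1784
    O=O: 1 × 515 = 515
    Σ(formed) = 2299 kJ
  ΔH_1 = 2070 − 2299 = −229 kJ
Reaction 2:
  Bonds broken (reactants):
    Cl–Cl: 1 × 247 = 247
    H–H: 1 × 420 = 420
    Σ(broken) = 667 kJ
  Bonds formed (products):
    H–Cl: 2 × 418 = 836
    Σ(formed) = 836 kJ
  ΔH_2 = 667 − 836 = −169 kJ
ΔH_1 − ΔH_2 = −60 kJ, so reaction 1 has the more negative ΔH; |ΔH_1 − ΔH_2| = 60 kJ.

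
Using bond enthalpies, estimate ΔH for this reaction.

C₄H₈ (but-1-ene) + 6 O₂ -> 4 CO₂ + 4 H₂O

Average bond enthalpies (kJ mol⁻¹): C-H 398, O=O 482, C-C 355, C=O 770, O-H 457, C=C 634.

Bonds broken (reactants):
  C-C: 2 × 355 = 710
  C-H: 8 × 398 = 3184
  C=C: 1 × 634 = 634
  O=O: 6 × 482 = 2892
  Σ(broken) = 7420 kJ
Bonds formed (products):
  C=O: 8 × 770 = 6160
  O-H: 8 × 457 = 3656
  Σ(formed) = 9816 kJ
ΔH = Σ(broken) − Σ(formed) = 7420 − 9816 = −2396 kJ

ΔH ≈ −2396 kJ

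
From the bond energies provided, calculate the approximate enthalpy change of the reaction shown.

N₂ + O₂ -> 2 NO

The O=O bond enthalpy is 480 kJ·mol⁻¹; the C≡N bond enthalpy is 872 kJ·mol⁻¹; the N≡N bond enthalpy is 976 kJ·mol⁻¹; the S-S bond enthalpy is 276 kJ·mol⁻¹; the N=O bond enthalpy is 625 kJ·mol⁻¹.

ΔH ≈ +206 kJ

Bonds broken (reactants):
  N≡N: 1 × 976 = 976
  O=O: 1 × 480 = 480
  Σ(broken) = 1456 kJ
Bonds formed (products):
  N=O: 2 × 625 = 1250
  Σ(formed) = 1250 kJ
ΔH = Σ(broken) − Σ(formed) = 1456 − 1250 = +206 kJ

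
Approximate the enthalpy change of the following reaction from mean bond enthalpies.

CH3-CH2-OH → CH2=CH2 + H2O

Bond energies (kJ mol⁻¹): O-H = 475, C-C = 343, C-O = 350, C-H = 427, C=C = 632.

ΔH ≈ +13 kJ

Bonds broken (reactants):
  C-C: 1 × 343 = 343
  C-H: 5 × 427 = 2135
  C-O: 1 × 350 = 350
  O-H: 1 × 475 = 475
  Σ(broken) = 3303 kJ
Bonds formed (products):
  C-H: 4 × 427 = 1708
  C=C: 1 × 632 = 632
  O-H: 2 × 475 = 950
  Σ(formed) = 3290 kJ
ΔH = Σ(broken) − Σ(formed) = 3303 − 3290 = +13 kJ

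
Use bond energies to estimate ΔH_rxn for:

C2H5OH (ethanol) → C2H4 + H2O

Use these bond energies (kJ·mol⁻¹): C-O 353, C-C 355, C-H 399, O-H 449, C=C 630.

ΔH ≈ +28 kJ

Bonds broken (reactants):
  C-C: 1 × 355 = 355
  C-H: 5 × 399 = 1995
  C-O: 1 × 353 = 353
  O-H: 1 × 449 = 449
  Σ(broken) = 3152 kJ
Bonds formed (products):
  C-H: 4 × 399 = 1596
  C=C: 1 × 630 = 630
  O-H: 2 × 449 = 898
  Σ(formed) = 3124 kJ
ΔH = Σ(broken) − Σ(formed) = 3152 − 3124 = +28 kJ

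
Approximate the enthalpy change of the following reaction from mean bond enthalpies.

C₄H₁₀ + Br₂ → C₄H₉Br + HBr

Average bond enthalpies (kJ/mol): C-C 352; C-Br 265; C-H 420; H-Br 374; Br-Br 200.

ΔH ≈ −19 kJ

Bonds broken (reactants):
  Br-Br: 1 × 200 = 200
  C-C: 3 × 352 = 1056
  C-H: 10 × 420 = 4200
  Σ(broken) = 5456 kJ
Bonds formed (products):
  C-Br: 1 × 265 = 265
  C-C: 3 × 352 = 1056
  C-H: 9 × 420 = 3780
  H-Br: 1 × 374 = 374
  Σ(formed) = 5475 kJ
ΔH = Σ(broken) − Σ(formed) = 5456 − 5475 = −19 kJ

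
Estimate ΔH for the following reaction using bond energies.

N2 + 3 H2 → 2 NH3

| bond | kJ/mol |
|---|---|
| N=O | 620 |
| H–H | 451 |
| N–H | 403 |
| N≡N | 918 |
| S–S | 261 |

ΔH ≈ −147 kJ

Bonds broken (reactants):
  H–H: 3 × 451 = 1353
  N≡N: 1 × 918 = 918
  Σ(broken) = 2271 kJ
Bonds formed (products):
  N–H: 6 × 403 = 2418
  Σ(formed) = 2418 kJ
ΔH = Σ(broken) − Σ(formed) = 2271 − 2418 = −147 kJ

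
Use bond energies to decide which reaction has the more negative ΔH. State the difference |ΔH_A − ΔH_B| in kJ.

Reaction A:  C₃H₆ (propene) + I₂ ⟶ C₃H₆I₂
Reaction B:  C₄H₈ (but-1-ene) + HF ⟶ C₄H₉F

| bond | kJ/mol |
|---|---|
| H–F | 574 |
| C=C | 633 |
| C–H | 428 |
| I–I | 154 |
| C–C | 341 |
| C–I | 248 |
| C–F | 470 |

Reaction A, by 18 kJ

Reaction A:
  Bonds broken (reactants):
    C–C: 1 × 341 = 341
    C–H: 6 × 428 = 2568
    C=C: 1 × 633 = 633
    I–I: 1 × 154 = 154
    Σ(broken) = 3696 kJ
  Bonds formed (products):
    C–C: 2 × 341 = 682
    C–H: 6 × 428 = 2568
    C–I: 2 × 248 = 496
    Σ(formed) = 3746 kJ
  ΔH_A = 3696 − 3746 = −50 kJ
Reaction B:
  Bonds broken (reactants):
    C–C: 2 × 341 = 682
    C–H: 8 × 428 = 3424
    C=C: 1 × 633 = 633
    H–F: 1 × 574 = 574
    Σ(broken) = 5313 kJ
  Bonds formed (products):
    C–C: 3 × 341 = 1023
    C–F: 1 × 470 = 470
    C–H: 9 × 428 = 3852
    Σ(formed) = 5345 kJ
  ΔH_B = 5313 − 5345 = −32 kJ
ΔH_A − ΔH_B = −18 kJ, so reaction A has the more negative ΔH; |ΔH_A − ΔH_B| = 18 kJ.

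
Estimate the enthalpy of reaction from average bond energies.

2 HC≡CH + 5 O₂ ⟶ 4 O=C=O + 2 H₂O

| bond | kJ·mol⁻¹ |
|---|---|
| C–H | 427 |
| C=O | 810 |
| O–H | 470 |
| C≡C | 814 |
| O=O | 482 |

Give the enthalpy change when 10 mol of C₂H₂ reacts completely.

ΔH = −13070 kJ

Bonds broken (reactants):
  C≡C: 2 × 814 = 1628
  C–H: 4 × 427 = 1708
  O=O: 5 × 482 = 2410
  Σ(broken) = 5746 kJ
Bonds formed (products):
  C=O: 8 × 810 = 6480
  O–H: 4 × 470 = 1880
  Σ(formed) = 8360 kJ
ΔH = Σ(broken) − Σ(formed) = 5746 − 8360 = −2614 kJ
For 5× the reaction as written: 5 × (−2614) = −13070 kJ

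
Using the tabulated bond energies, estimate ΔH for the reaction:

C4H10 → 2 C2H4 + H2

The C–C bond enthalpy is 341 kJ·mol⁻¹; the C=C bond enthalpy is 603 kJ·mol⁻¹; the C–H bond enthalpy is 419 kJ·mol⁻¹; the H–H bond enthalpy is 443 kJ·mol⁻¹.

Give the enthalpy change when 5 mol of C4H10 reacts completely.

Bonds broken (reactants):
  C–C: 3 × 341 = 1023
  C–H: 10 × 419 = 4190
  Σ(broken) = 5213 kJ
Bonds formed (products):
  C–H: 8 × 419 = 3352
  C=C: 2 × 603 = 1206
  H–H: 1 × 443 = 443
  Σ(formed) = 5001 kJ
ΔH = Σ(broken) − Σ(formed) = 5213 − 5001 = +212 kJ
For 5× the reaction as written: 5 × (+212) = +1060 kJ

ΔH = +1060 kJ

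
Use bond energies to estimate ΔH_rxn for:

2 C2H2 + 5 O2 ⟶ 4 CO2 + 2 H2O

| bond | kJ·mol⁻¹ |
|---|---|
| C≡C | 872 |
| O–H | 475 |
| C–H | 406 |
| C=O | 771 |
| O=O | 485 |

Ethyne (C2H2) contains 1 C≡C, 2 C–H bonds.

Bonds broken (reactants):
  C≡C: 2 × 872 = 1744
  C–H: 4 × 406 = 1624
  O=O: 5 × 485 = 2425
  Σ(broken) = 5793 kJ
Bonds formed (products):
  C=O: 8 × 771 = 6168
  O–H: 4 × 475 = 1900
  Σ(formed) = 8068 kJ
ΔH = Σ(broken) − Σ(formed) = 5793 − 8068 = −2275 kJ

ΔH ≈ −2275 kJ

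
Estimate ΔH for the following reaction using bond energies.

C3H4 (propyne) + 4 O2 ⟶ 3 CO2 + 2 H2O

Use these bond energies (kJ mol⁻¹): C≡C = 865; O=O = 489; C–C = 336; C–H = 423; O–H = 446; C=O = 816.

Bonds broken (reactants):
  C≡C: 1 × 865 = 865
  C–C: 1 × 336 = 336
  C–H: 4 × 423 = 1692
  O=O: 4 × 489 = 1956
  Σ(broken) = 4849 kJ
Bonds formed (products):
  C=O: 6 × 816 = 4896
  O–H: 4 × 446 = 1784
  Σ(formed) = 6680 kJ
ΔH = Σ(broken) − Σ(formed) = 4849 − 6680 = −1831 kJ

ΔH ≈ −1831 kJ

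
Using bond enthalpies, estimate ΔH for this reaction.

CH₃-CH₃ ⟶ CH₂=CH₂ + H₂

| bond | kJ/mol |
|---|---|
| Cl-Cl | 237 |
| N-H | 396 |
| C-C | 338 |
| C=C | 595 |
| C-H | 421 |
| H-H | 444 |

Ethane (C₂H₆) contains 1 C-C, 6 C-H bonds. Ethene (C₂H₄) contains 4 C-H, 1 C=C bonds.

ΔH ≈ +141 kJ

Bonds broken (reactants):
  C-C: 1 × 338 = 338
  C-H: 6 × 421 = 2526
  Σ(broken) = 2864 kJ
Bonds formed (products):
  C-H: 4 × 421 = 1684
  C=C: 1 × 595 = 595
  H-H: 1 × 444 = 444
  Σ(formed) = 2723 kJ
ΔH = Σ(broken) − Σ(formed) = 2864 − 2723 = +141 kJ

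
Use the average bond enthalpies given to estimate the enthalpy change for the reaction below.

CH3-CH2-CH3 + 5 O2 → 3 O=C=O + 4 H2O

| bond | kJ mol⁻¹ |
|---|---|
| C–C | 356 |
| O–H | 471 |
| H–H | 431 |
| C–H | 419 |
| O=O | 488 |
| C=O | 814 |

Bonds broken (reactants):
  C–C: 2 × 356 = 712
  C–H: 8 × 419 = 3352
  O=O: 5 × 488 = 2440
  Σ(broken) = 6504 kJ
Bonds formed (products):
  C=O: 6 × 814 = 4884
  O–H: 8 × 471 = 3768
  Σ(formed) = 8652 kJ
ΔH = Σ(broken) − Σ(formed) = 6504 − 8652 = −2148 kJ

ΔH ≈ −2148 kJ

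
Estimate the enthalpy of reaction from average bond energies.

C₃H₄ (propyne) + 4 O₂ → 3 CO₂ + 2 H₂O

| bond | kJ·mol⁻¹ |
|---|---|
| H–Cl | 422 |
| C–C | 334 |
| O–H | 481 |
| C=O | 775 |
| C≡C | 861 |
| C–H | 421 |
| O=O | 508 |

ΔH ≈ −1663 kJ

Bonds broken (reactants):
  C≡C: 1 × 861 = 861
  C–C: 1 × 334 = 334
  C–H: 4 × 421 = 1684
  O=O: 4 × 508 = 2032
  Σ(broken) = 4911 kJ
Bonds formed (products):
  C=O: 6 × 775 = 4650
  O–H: 4 × 481 = 1924
  Σ(formed) = 6574 kJ
ΔH = Σ(broken) − Σ(formed) = 4911 − 6574 = −1663 kJ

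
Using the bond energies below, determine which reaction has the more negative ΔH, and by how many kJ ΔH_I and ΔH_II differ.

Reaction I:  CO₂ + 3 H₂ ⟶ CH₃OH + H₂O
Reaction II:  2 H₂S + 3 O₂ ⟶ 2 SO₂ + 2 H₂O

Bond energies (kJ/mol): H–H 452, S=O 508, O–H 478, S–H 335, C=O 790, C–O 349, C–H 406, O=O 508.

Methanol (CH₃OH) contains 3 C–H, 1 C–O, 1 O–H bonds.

Reaction I:
  Bonds broken (reactants):
    C=O: 2 × 790 = 1580
    H–H: 3 × 452 = 1356
    Σ(broken) = 2936 kJ
  Bonds formed (products):
    C–H: 3 × 406 = 1218
    C–O: 1 × 349 = 349
    O–H: 3 × 478 = 1434
    Σ(formed) = 3001 kJ
  ΔH_I = 2936 − 3001 = −65 kJ
Reaction II:
  Bonds broken (reactants):
    O=O: 3 × 508 = 1524
    S–H: 4 × 335 = 1340
    Σ(broken) = 2864 kJ
  Bonds formed (products):
    O–H: 4 × 478 = 1912
    S=O: 4 × 508 = 2032
    Σ(formed) = 3944 kJ
  ΔH_II = 2864 − 3944 = −1080 kJ
ΔH_I − ΔH_II = +1015 kJ, so reaction II has the more negative ΔH; |ΔH_I − ΔH_II| = 1015 kJ.

Reaction II, by 1015 kJ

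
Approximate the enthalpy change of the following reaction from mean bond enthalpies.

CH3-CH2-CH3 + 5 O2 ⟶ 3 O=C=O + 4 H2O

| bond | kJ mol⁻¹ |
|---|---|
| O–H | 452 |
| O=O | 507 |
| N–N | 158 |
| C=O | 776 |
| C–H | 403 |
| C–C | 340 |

Bonds broken (reactants):
  C–C: 2 × 340 = 680
  C–H: 8 × 403 = 3224
  O=O: 5 × 507 = 2535
  Σ(broken) = 6439 kJ
Bonds formed (products):
  C=O: 6 × 776 = 4656
  O–H: 8 × 452 = 3616
  Σ(formed) = 8272 kJ
ΔH = Σ(broken) − Σ(formed) = 6439 − 8272 = −1833 kJ

ΔH ≈ −1833 kJ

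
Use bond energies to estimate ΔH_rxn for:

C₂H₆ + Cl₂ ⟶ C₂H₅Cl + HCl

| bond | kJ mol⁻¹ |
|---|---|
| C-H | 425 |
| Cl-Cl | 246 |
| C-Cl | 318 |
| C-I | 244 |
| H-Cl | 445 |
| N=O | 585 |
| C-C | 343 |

ΔH ≈ −92 kJ

Bonds broken (reactants):
  C-C: 1 × 343 = 343
  C-H: 6 × 425 = 2550
  Cl-Cl: 1 × 246 = 246
  Σ(broken) = 3139 kJ
Bonds formed (products):
  C-C: 1 × 343 = 343
  C-Cl: 1 × 318 = 318
  C-H: 5 × 425 = 2125
  H-Cl: 1 × 445 = 445
  Σ(formed) = 3231 kJ
ΔH = Σ(broken) − Σ(formed) = 3139 − 3231 = −92 kJ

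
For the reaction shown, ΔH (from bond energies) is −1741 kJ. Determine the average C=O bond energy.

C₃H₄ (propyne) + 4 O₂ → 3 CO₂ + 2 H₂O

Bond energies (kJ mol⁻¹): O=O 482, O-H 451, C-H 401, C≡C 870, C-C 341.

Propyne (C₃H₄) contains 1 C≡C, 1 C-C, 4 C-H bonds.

Let D be the C=O bond energy.
Σ(broken) = 1×870 + 1×341 + 4×401 + 4×482 = 4743
Σ(formed) = 6×D + 4×451 = 1804 + 6D
ΔH = Σ(broken) − Σ(formed) = (4743) − (1804 + 6D) = +2939 − 6D
Setting this equal to −1741 kJ gives 6D = 4680, so D = 780 kJ/mol.

D(C=O) ≈ 780 kJ/mol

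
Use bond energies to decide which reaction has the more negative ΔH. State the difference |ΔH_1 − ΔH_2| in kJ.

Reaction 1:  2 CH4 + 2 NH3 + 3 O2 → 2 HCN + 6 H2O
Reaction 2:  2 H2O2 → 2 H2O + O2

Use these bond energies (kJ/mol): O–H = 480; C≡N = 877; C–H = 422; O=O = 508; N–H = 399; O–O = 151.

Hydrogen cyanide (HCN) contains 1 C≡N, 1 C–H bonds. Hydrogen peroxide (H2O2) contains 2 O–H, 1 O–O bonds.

Reaction 1, by 858 kJ

Reaction 1:
  Bonds broken (reactants):
    C–H: 8 × 422 = 3376
    N–H: 6 × 399 = 2394
    O=O: 3 × 508 = 1524
    Σ(broken) = 7294 kJ
  Bonds formed (products):
    C≡N: 2 × 877 = 1754
    C–H: 2 × 422 = 844
    O–H: 12 × 480 = 5760
    Σ(formed) = 8358 kJ
  ΔH_1 = 7294 − 8358 = −1064 kJ
Reaction 2:
  Bonds broken (reactants):
    O–H: 4 × 480 = 1920
    O–O: 2 × 151 = 302
    Σ(broken) = 2222 kJ
  Bonds formed (products):
    O–H: 4 × 480 = 1920
    O=O: 1 × 508 = 508
    Σ(formed) = 2428 kJ
  ΔH_2 = 2222 − 2428 = −206 kJ
ΔH_1 − ΔH_2 = −858 kJ, so reaction 1 has the more negative ΔH; |ΔH_1 − ΔH_2| = 858 kJ.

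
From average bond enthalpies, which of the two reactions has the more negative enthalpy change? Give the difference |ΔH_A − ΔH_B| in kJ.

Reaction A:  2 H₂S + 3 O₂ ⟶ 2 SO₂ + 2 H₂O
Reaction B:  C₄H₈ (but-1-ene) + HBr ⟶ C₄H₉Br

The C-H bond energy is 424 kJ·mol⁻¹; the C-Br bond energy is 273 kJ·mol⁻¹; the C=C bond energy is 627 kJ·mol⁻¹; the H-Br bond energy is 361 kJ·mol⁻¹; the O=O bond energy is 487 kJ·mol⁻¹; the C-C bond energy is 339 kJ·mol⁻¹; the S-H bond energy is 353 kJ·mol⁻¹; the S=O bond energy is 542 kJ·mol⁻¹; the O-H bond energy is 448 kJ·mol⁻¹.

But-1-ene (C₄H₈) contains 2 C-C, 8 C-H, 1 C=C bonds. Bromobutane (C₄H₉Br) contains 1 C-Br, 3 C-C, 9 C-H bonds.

Reaction A:
  Bonds broken (reactants):
    O=O: 3 × 487 = 1461
    S-H: 4 × 353 = 1412
    Σ(broken) = 2873 kJ
  Bonds formed (products):
    O-H: 4 × 448 = 1792
    S=O: 4 × 542 = 2168
    Σ(formed) = 3960 kJ
  ΔH_A = 2873 − 3960 = −1087 kJ
Reaction B:
  Bonds broken (reactants):
    C-C: 2 × 339 = 678
    C-H: 8 × 424 = 3392
    C=C: 1 × 627 = 627
    H-Br: 1 × 361 = 361
    Σ(broken) = 5058 kJ
  Bonds formed (products):
    C-Br: 1 × 273 = 273
    C-C: 3 × 339 = 1017
    C-H: 9 × 424 = 3816
    Σ(formed) = 5106 kJ
  ΔH_B = 5058 − 5106 = −48 kJ
ΔH_A − ΔH_B = −1039 kJ, so reaction A has the more negative ΔH; |ΔH_A − ΔH_B| = 1039 kJ.

Reaction A, by 1039 kJ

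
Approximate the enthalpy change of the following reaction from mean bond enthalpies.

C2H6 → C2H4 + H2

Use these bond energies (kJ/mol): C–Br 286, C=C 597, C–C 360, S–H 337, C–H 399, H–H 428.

Bonds broken (reactants):
  C–C: 1 × 360 = 360
  C–H: 6 × 399 = 2394
  Σ(broken) = 2754 kJ
Bonds formed (products):
  C–H: 4 × 399 = 1596
  C=C: 1 × 597 = 597
  H–H: 1 × 428 = 428
  Σ(formed) = 2621 kJ
ΔH = Σ(broken) − Σ(formed) = 2754 − 2621 = +133 kJ

ΔH ≈ +133 kJ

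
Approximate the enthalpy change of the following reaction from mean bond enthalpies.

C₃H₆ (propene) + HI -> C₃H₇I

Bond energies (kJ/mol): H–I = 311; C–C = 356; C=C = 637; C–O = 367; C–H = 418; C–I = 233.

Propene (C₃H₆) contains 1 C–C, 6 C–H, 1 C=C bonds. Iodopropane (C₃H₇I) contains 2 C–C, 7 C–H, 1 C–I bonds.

ΔH ≈ −59 kJ

Bonds broken (reactants):
  C–C: 1 × 356 = 356
  C–H: 6 × 418 = 2508
  C=C: 1 × 637 = 637
  H–I: 1 × 311 = 311
  Σ(broken) = 3812 kJ
Bonds formed (products):
  C–C: 2 × 356 = 712
  C–H: 7 × 418 = 2926
  C–I: 1 × 233 = 233
  Σ(formed) = 3871 kJ
ΔH = Σ(broken) − Σ(formed) = 3812 − 3871 = −59 kJ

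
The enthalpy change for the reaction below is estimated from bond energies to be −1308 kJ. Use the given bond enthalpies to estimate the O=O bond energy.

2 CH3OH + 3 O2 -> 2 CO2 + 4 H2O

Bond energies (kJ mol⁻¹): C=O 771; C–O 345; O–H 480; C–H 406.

D(O=O) ≈ 510 kJ/mol

Let D be the O=O bond energy.
Σ(broken) = 6×406 + 2×345 + 2×480 + 3×D = 4086 + 3D
Σ(formed) = 4×771 + 8×480 = 6924
ΔH = Σ(broken) − Σ(formed) = (4086 + 3D) − (6924) = −2838 + 3D
Setting this equal to −1308 kJ gives 3D = 1530, so D = 510 kJ/mol.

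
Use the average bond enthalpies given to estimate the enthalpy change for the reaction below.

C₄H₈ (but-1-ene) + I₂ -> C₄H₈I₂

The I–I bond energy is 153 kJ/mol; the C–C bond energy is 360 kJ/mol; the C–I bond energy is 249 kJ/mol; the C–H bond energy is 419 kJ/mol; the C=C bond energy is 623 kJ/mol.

Bonds broken (reactants):
  C–C: 2 × 360 = 720
  C–H: 8 × 419 = 3352
  C=C: 1 × 623 = 623
  I–I: 1 × 153 = 153
  Σ(broken) = 4848 kJ
Bonds formed (products):
  C–C: 3 × 360 = 1080
  C–H: 8 × 419 = 3352
  C–I: 2 × 249 = 498
  Σ(formed) = 4930 kJ
ΔH = Σ(broken) − Σ(formed) = 4848 − 4930 = −82 kJ

ΔH ≈ −82 kJ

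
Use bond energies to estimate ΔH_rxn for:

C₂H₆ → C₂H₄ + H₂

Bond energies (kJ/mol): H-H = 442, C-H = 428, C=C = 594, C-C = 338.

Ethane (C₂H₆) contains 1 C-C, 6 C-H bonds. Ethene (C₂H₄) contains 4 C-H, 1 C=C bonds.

Bonds broken (reactants):
  C-C: 1 × 338 = 338
  C-H: 6 × 428 = 2568
  Σ(broken) = 2906 kJ
Bonds formed (products):
  C-H: 4 × 428 = 1712
  C=C: 1 × 594 = 594
  H-H: 1 × 442 = 442
  Σ(formed) = 2748 kJ
ΔH = Σ(broken) − Σ(formed) = 2906 − 2748 = +158 kJ

ΔH ≈ +158 kJ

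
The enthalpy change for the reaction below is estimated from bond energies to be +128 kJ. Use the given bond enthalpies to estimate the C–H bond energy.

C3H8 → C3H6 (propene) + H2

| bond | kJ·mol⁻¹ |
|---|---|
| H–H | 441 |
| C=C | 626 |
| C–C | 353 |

Let D be the C–H bond energy.
Σ(broken) = 2×353 + 8×D = 706 + 8D
Σ(formed) = 1×353 + 6×D + 1×626 + 1×441 = 1420 + 6D
ΔH = Σ(broken) − Σ(formed) = (706 + 8D) − (1420 + 6D) = −714 + 2D
Setting this equal to +128 kJ gives 2D = 842, so D = 421 kJ/mol.

D(C–H) ≈ 421 kJ/mol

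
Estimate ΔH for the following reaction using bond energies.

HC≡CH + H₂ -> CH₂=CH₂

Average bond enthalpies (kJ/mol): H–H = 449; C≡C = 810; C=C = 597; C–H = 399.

Bonds broken (reactants):
  C≡C: 1 × 810 = 810
  C–H: 2 × 399 = 798
  H–H: 1 × 449 = 449
  Σ(broken) = 2057 kJ
Bonds formed (products):
  C–H: 4 × 399 = 1596
  C=C: 1 × 597 = 597
  Σ(formed) = 2193 kJ
ΔH = Σ(broken) − Σ(formed) = 2057 − 2193 = −136 kJ

ΔH ≈ −136 kJ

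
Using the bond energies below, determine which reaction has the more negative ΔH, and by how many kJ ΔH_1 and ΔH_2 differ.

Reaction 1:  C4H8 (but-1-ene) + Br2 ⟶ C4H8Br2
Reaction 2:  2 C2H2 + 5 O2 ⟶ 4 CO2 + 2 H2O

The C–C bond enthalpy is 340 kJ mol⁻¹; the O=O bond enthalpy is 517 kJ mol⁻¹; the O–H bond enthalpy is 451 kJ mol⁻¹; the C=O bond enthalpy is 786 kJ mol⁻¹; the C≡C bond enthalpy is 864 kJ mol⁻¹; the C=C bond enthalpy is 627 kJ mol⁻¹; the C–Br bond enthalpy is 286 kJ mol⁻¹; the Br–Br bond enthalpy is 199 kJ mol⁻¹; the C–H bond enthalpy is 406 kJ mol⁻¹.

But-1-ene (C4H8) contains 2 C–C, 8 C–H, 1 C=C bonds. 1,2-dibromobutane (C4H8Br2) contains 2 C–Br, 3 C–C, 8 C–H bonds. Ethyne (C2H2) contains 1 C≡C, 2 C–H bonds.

Reaction 1:
  Bonds broken (reactants):
    Br–Br: 1 × 199 = 199
    C–C: 2 × 340 = 680
    C–H: 8 × 406 = 3248
    C=C: 1 × 627 = 627
    Σ(broken) = 4754 kJ
  Bonds formed (products):
    C–Br: 2 × 286 = 572
    C–C: 3 × 340 = 1020
    C–H: 8 × 406 = 3248
    Σ(formed) = 4840 kJ
  ΔH_1 = 4754 − 4840 = −86 kJ
Reaction 2:
  Bonds broken (reactants):
    C≡C: 2 × 864 = 1728
    C–H: 4 × 406 = 1624
    O=O: 5 × 517 = 2585
    Σ(broken) = 5937 kJ
  Bonds formed (products):
    C=O: 8 × 786 = 6288
    O–H: 4 × 451 = 1804
    Σ(formed) = 8092 kJ
  ΔH_2 = 5937 − 8092 = −2155 kJ
ΔH_1 − ΔH_2 = +2069 kJ, so reaction 2 has the more negative ΔH; |ΔH_1 − ΔH_2| = 2069 kJ.

Reaction 2, by 2069 kJ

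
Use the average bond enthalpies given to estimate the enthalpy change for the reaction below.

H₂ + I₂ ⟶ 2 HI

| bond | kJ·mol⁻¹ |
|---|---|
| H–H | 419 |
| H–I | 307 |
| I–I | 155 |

Bonds broken (reactants):
  H–H: 1 × 419 = 419
  I–I: 1 × 155 = 155
  Σ(broken) = 574 kJ
Bonds formed (products):
  H–I: 2 × 307 = 614
  Σ(formed) = 614 kJ
ΔH = Σ(broken) − Σ(formed) = 574 − 614 = −40 kJ

ΔH ≈ −40 kJ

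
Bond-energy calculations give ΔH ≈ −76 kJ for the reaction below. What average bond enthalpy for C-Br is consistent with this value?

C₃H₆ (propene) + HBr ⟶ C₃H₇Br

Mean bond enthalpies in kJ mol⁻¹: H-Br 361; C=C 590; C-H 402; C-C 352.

D(C-Br) ≈ 273 kJ/mol

Let D be the C-Br bond energy.
Σ(broken) = 1×352 + 6×402 + 1×590 + 1×361 = 3715
Σ(formed) = 1×D + 2×352 + 7×402 = 3518 + D
ΔH = Σ(broken) − Σ(formed) = (3715) − (3518 + D) = +197 − D
Setting this equal to −76 kJ gives D = 273 kJ/mol.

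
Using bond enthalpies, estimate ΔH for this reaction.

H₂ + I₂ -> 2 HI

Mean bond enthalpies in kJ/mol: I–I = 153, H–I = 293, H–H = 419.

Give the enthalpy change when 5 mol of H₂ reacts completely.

ΔH = −70 kJ

Bonds broken (reactants):
  H–H: 1 × 419 = 419
  I–I: 1 × 153 = 153
  Σ(broken) = 572 kJ
Bonds formed (products):
  H–I: 2 × 293 = 586
  Σ(formed) = 586 kJ
ΔH = Σ(broken) − Σ(formed) = 572 − 586 = −14 kJ
For 5× the reaction as written: 5 × (−14) = −70 kJ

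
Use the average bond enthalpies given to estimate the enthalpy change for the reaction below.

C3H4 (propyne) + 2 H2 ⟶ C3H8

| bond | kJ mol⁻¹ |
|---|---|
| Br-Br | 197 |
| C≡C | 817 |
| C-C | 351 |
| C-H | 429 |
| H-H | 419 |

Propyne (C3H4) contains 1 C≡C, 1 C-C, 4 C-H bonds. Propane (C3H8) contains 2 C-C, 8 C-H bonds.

ΔH ≈ −412 kJ

Bonds broken (reactants):
  C≡C: 1 × 817 = 817
  C-C: 1 × 351 = 351
  C-H: 4 × 429 = 1716
  H-H: 2 × 419 = 838
  Σ(broken) = 3722 kJ
Bonds formed (products):
  C-C: 2 × 351 = 702
  C-H: 8 × 429 = 3432
  Σ(formed) = 4134 kJ
ΔH = Σ(broken) − Σ(formed) = 3722 − 4134 = −412 kJ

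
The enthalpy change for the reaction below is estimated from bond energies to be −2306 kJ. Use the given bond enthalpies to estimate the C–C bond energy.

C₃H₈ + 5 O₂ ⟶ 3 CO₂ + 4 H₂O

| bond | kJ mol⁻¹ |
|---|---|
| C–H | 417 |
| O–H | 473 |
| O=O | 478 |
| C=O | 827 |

D(C–C) ≈ 357 kJ/mol

Let D be the C–C bond energy.
Σ(broken) = 2×D + 8×417 + 5×478 = 5726 + 2D
Σ(formed) = 6×827 + 8×473 = 8746
ΔH = Σ(broken) − Σ(formed) = (5726 + 2D) − (8746) = −3020 + 2D
Setting this equal to −2306 kJ gives 2D = 714, so D = 357 kJ/mol.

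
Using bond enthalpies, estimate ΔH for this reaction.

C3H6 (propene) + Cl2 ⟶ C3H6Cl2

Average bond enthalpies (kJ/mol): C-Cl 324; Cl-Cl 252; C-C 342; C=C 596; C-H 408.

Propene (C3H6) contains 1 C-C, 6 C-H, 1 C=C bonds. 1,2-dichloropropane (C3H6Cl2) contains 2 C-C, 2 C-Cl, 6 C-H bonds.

Bonds broken (reactants):
  C-C: 1 × 342 = 342
  C-H: 6 × 408 = 2448
  C=C: 1 × 596 = 596
  Cl-Cl: 1 × 252 = 252
  Σ(broken) = 3638 kJ
Bonds formed (products):
  C-C: 2 × 342 = 684
  C-Cl: 2 × 324 = 648
  C-H: 6 × 408 = 2448
  Σ(formed) = 3780 kJ
ΔH = Σ(broken) − Σ(formed) = 3638 − 3780 = −142 kJ

ΔH ≈ −142 kJ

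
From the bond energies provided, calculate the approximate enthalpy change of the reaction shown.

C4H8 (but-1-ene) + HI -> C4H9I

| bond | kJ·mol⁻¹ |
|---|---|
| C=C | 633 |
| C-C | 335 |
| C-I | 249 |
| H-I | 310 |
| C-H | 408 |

Bonds broken (reactants):
  C-C: 2 × 335 = 670
  C-H: 8 × 408 = 3264
  C=C: 1 × 633 = 633
  H-I: 1 × 310 = 310
  Σ(broken) = 4877 kJ
Bonds formed (products):
  C-C: 3 × 335 = 1005
  C-H: 9 × 408 = 3672
  C-I: 1 × 249 = 249
  Σ(formed) = 4926 kJ
ΔH = Σ(broken) − Σ(formed) = 4877 − 4926 = −49 kJ

ΔH ≈ −49 kJ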